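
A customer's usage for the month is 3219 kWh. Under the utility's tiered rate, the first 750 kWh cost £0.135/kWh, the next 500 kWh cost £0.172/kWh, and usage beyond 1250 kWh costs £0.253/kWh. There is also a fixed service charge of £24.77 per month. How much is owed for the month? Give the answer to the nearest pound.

£710

First 750 kWh × £0.135 = £101.25
Next 500 kWh × £0.172 = £86.00
Remaining 1969 kWh × £0.253 = £498.16
Energy charge = £685.41; + service £24.77 = £710.18 ≈ £710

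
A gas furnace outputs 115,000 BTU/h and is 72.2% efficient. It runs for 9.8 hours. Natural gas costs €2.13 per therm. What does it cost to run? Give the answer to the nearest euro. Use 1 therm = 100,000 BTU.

Heat delivered = 115,000 BTU/h × 9.8 h = 1,127,000 BTU
Gas input = 1,127,000 / 0.722 = 1,560,942 BTU
= 1,560,942 / 100,000 = 15.61 therm
Cost = 15.61 × €2.13/therm = €33.25 ≈ €33

€33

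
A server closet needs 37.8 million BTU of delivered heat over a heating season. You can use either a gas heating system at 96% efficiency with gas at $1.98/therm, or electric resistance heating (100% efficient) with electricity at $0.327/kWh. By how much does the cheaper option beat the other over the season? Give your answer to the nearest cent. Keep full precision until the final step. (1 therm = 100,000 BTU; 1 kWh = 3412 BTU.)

$2843.06

Heat load = 37.8 × 10⁶ BTU = 37,800,000 BTU
Gas: input = 37,800,000 / 0.96 = 39,375,000 BTU = 393.8 therm → 393.8 × $1.98 = $779.62
Electric: 37,800,000 BTU / 3412 = 11,080 kWh → × $0.327 = $3,622.68
Difference = |$779.62 − $3,622.68| = $2,843.06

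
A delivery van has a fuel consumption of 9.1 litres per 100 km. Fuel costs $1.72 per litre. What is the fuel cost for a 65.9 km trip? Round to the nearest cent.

$10.31

Fuel = 9.1 L/100 km × 65.9 km / 100 = 5.997 L
Cost = 5.997 L × $1.72/L = $10.31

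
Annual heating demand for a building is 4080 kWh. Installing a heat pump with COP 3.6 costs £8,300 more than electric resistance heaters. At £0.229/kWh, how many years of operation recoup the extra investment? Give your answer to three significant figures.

12.3 years

Resistance: 4080 kWh × £0.229 = £934.32/yr
Heat pump: 4080 / 3.6 = 1133 kWh in → × £0.229 = £259.53/yr
Annual savings = £674.79
Payback = £8,300 / £674.79 = 12.3 years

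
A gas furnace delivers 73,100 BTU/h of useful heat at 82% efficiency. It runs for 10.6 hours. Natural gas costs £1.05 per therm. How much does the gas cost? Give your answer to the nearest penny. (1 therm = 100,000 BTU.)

Heat delivered = 73,100 BTU/h × 10.6 h = 774,860 BTU
Gas input = 774,860 / 0.82 = 944,951 BTU
= 944,951 / 100,000 = 9.45 therm
Cost = 9.45 × £1.05/therm = £9.92

£9.92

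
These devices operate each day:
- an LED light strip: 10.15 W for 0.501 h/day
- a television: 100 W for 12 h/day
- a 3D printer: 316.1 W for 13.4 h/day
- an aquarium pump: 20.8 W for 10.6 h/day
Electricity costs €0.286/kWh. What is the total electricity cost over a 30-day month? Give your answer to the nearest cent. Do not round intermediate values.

€48.57

LED light strip: 10.15 W × 0.501 h × 30 d = 153 Wh = 0.1526 kWh
television: 100 W × 12 h × 30 d = 36,000 Wh = 36 kWh
3D printer: 316.1 W × 13.4 h × 30 d = 127,072 Wh = 127.1 kWh
aquarium pump: 20.8 W × 10.6 h × 30 d = 6,614 Wh = 6.614 kWh
Total energy = 0.1526 + 36 + 127.1 + 6.614 = 169.8 kWh
Cost = 169.8 kWh × €0.286 = €48.57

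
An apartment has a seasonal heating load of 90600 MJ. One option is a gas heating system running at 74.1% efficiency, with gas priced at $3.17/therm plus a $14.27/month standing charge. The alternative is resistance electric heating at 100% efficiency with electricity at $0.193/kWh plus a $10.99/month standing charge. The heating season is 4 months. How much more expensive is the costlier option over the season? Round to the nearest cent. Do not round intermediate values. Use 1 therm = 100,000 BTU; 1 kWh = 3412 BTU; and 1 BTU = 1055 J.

Heat load = 90600 MJ = 90,600,000,000 J / 1055 = 85,876,777 BTU
Gas: input = 85,876,777 / 0.741 = 115,893,087 BTU = 1,159 therm → 1,159 × $3.17 = $3,673.81; + 4 × $14.27 standing = $3,730.89
Electric: 85,876,777 BTU / 3412 = 25,170 kWh → × $0.193 = $4,857.63; + 4 × $10.99 standing = $4,901.59
Difference = |$3,730.89 − $4,901.59| = $1,170.69

$1170.69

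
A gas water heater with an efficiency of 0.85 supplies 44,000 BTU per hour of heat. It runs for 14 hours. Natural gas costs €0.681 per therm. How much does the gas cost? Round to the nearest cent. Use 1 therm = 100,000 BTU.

€4.94

Heat delivered = 44,000 BTU/h × 14 h = 616,000 BTU
Gas input = 616,000 / 0.85 = 724,706 BTU
= 724,706 / 100,000 = 7.247 therm
Cost = 7.247 × €0.681/therm = €4.94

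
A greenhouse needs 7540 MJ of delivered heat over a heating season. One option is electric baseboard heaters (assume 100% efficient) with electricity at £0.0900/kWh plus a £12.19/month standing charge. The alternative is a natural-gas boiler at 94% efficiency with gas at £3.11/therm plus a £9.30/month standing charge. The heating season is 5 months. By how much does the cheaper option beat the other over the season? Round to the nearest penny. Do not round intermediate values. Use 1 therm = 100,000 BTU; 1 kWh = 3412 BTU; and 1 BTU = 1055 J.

£33.49

Heat load = 7540 MJ = 7,540,000,000 J / 1055 = 7,146,919 BTU
Gas: input = 7,146,919 / 0.94 = 7,603,106 BTU = 76.03 therm → 76.03 × £3.11 = £236.46; + 5 × £9.30 standing = £282.96
Electric: 7,146,919 BTU / 3412 = 2,095 kWh → × £0.0900 = £188.52; + 5 × £12.19 standing = £249.47
Difference = |£282.96 − £249.47| = £33.49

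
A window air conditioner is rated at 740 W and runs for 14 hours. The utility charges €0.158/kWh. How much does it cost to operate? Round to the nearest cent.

€1.64

Energy = 740 W × 14 h = 10,360 Wh = 10.36 kWh
Cost = 10.36 kWh × €0.158/kWh = €1.64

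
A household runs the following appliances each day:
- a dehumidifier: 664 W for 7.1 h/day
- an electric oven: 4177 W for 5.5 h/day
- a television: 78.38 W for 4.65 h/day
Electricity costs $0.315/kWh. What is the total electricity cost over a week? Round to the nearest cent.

dehumidifier: 664 W × 7.1 h × 7 d = 33,001 Wh = 33 kWh
electric oven: 4177 W × 5.5 h × 7 d = 160,814 Wh = 160.8 kWh
television: 78.38 W × 4.65 h × 7 d = 2,551 Wh = 2.551 kWh
Total energy = 33 + 160.8 + 2.551 = 196.4 kWh
Cost = 196.4 kWh × $0.315 = $61.86

$61.86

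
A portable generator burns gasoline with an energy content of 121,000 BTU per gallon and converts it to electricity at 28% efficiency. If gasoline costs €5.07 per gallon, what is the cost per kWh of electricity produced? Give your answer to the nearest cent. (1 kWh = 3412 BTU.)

€0.51

Electrical output per gallon = 121,000 BTU × 0.28 / 3412 BTU/kWh = 9.93 kWh
Cost per kWh = €5.07 / 9.93 kWh = €0.511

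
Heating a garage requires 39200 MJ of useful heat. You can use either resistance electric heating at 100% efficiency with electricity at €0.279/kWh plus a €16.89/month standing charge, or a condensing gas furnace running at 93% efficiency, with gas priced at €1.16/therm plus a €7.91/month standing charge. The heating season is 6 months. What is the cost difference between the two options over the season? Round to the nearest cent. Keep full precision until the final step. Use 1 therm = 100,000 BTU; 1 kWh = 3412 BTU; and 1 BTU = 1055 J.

Heat load = 39200 MJ = 39,200,000,000 J / 1055 = 37,156,398 BTU
Gas: input = 37,156,398 / 0.93 = 39,953,116 BTU = 399.5 therm → 399.5 × €1.16 = €463.46; + 6 × €7.91 standing = €510.92
Electric: 37,156,398 BTU / 3412 = 10,890 kWh → × €0.279 = €3,038.29; + 6 × €16.89 standing = €3,139.63
Difference = |€510.92 − €3,139.63| = €2,628.71

€2628.71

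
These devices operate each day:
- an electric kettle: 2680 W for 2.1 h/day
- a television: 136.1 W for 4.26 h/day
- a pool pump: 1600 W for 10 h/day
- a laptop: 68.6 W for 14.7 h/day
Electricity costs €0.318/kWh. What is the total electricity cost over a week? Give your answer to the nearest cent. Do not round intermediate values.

€51.68

electric kettle: 2680 W × 2.1 h × 7 d = 39,396 Wh = 39.4 kWh
television: 136.1 W × 4.26 h × 7 d = 4,059 Wh = 4.059 kWh
pool pump: 1600 W × 10 h × 7 d = 112,000 Wh = 112 kWh
laptop: 68.6 W × 14.7 h × 7 d = 7,059 Wh = 7.059 kWh
Total energy = 39.4 + 4.059 + 112 + 7.059 = 162.5 kWh
Cost = 162.5 kWh × €0.318 = €51.68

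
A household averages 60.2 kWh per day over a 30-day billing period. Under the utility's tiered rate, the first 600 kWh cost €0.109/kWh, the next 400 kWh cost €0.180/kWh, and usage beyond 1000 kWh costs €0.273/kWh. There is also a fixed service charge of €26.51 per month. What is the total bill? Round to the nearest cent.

€383.95

Usage = 60.2 kWh/day × 30 days = 1806 kWh
First 600 kWh × €0.109 = €65.40
Next 400 kWh × €0.180 = €72.00
Remaining 806 kWh × €0.273 = €220.04
Energy charge = €357.44; + service €26.51 = €383.95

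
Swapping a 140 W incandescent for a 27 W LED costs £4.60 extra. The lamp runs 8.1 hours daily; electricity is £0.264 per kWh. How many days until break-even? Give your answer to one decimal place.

19.0 days

Power saved = 140 − 27 = 113 W
Daily energy saved = 113 W × 8.1 h = 915.3 Wh = 0.9153 kWh
Daily savings = 0.9153 × £0.264 = £0.2416
Payback = £4.60 / £0.2416 per day = 19.04 days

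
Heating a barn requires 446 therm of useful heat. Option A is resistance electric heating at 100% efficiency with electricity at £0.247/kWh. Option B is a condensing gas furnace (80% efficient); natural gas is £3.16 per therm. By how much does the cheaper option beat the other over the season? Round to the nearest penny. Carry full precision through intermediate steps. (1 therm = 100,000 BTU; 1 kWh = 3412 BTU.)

Heat load = 446 therm × 100,000 = 44,600,000 BTU
Gas: input = 44,600,000 / 0.80 = 55,750,000 BTU = 557.5 therm → 557.5 × £3.16 = £1,761.70
Electric: 44,600,000 BTU / 3412 = 13,070 kWh → × £0.247 = £3,228.66
Difference = |£1,761.70 − £3,228.66| = £1,466.96

£1466.96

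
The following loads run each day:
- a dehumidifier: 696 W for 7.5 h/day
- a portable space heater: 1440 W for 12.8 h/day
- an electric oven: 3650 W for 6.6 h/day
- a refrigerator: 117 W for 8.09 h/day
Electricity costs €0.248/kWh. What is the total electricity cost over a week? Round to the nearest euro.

€85

dehumidifier: 696 W × 7.5 h × 7 d = 36,540 Wh = 36.54 kWh
portable space heater: 1440 W × 12.8 h × 7 d = 129,024 Wh = 129 kWh
electric oven: 3650 W × 6.6 h × 7 d = 168,630 Wh = 168.6 kWh
refrigerator: 117 W × 8.09 h × 7 d = 6,626 Wh = 6.626 kWh
Total energy = 36.54 + 129 + 168.6 + 6.626 = 340.8 kWh
Cost = 340.8 kWh × €0.248 = €84.52 ≈ €85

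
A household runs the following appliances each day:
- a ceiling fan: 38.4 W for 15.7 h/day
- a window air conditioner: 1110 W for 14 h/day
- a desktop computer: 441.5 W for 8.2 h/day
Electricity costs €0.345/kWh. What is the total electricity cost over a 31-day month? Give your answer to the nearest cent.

€211.37

ceiling fan: 38.4 W × 15.7 h × 31 d = 18,689 Wh = 18.69 kWh
window air conditioner: 1110 W × 14 h × 31 d = 481,740 Wh = 481.7 kWh
desktop computer: 441.5 W × 8.2 h × 31 d = 112,229 Wh = 112.2 kWh
Total energy = 18.69 + 481.7 + 112.2 = 612.7 kWh
Cost = 612.7 kWh × €0.345 = €211.37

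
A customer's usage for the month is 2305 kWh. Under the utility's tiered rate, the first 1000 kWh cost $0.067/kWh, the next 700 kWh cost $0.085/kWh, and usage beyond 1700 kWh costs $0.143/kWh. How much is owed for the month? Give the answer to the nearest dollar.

First 1000 kWh × $0.067 = $67.00
Next 700 kWh × $0.085 = $59.50
Remaining 605 kWh × $0.143 = $86.51
Total = $213.01 ≈ $213

$213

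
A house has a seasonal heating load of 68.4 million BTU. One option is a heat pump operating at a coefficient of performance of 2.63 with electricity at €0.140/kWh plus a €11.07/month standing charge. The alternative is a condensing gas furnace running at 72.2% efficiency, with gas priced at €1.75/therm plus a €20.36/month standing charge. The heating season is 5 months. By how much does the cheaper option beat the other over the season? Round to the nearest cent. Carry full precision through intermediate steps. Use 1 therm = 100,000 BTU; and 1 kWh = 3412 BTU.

€637.21

Heat load = 68.4 × 10⁶ BTU = 68,400,000 BTU
Gas: input = 68,400,000 / 0.722 = 94,736,842 BTU = 947.4 therm → 947.4 × €1.75 = €1,657.89; + 5 × €20.36 standing = €1,759.69
Heat pump: 68,400,000 BTU / 3412 = 20,050 kWh heat; / 2.63 = 7,622 kWh in → × €0.140 = €1,067.14; + 5 × €11.07 standing = €1,122.49
Difference = |€1,759.69 − €1,122.49| = €637.21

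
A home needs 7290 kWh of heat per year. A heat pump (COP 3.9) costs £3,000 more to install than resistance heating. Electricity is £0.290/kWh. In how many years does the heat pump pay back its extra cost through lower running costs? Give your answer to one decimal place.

1.9 years

Resistance: 7290 kWh × £0.290 = £2,114.10/yr
Heat pump: 7290 / 3.9 = 1869 kWh in → × £0.290 = £542.08/yr
Annual savings = £1,572.02
Payback = £3,000 / £1,572.02 = 1.91 years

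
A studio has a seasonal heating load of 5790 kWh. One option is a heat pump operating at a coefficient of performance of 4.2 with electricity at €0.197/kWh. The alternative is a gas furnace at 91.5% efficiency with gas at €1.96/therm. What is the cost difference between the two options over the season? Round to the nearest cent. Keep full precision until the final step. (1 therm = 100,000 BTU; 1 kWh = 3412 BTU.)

€151.60

Heat load = 5790 kWh × 3412 = 19,755,480 BTU
Gas: input = 19,755,480 / 0.915 = 21,590,689 BTU = 215.9 therm → 215.9 × €1.96 = €423.18
Heat pump: 19,755,480 BTU / 3412 = 5,790 kWh heat; / 4.2 = 1,379 kWh in → × €0.197 = €271.58
Difference = |€423.18 − €271.58| = €151.60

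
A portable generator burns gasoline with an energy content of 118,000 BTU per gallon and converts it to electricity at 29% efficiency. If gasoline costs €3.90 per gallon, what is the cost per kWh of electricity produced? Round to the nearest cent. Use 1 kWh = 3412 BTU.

Electrical output per gallon = 118,000 BTU × 0.29 / 3412 BTU/kWh = 10.03 kWh
Cost per kWh = €3.90 / 10.03 kWh = €0.389

€0.39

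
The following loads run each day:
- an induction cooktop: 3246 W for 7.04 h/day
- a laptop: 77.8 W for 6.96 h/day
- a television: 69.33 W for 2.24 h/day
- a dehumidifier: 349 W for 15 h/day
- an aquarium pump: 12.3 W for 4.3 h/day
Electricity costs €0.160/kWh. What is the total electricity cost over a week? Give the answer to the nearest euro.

induction cooktop: 3246 W × 7.04 h × 7 d = 159,963 Wh = 160 kWh
laptop: 77.8 W × 6.96 h × 7 d = 3,790 Wh = 3.79 kWh
television: 69.33 W × 2.24 h × 7 d = 1,087 Wh = 1.087 kWh
dehumidifier: 349 W × 15 h × 7 d = 36,645 Wh = 36.65 kWh
aquarium pump: 12.3 W × 4.3 h × 7 d = 370 Wh = 0.3702 kWh
Total energy = 160 + 3.79 + 1.087 + 36.65 + 0.3702 = 201.9 kWh
Cost = 201.9 kWh × €0.160 = €32.30 ≈ €32

€32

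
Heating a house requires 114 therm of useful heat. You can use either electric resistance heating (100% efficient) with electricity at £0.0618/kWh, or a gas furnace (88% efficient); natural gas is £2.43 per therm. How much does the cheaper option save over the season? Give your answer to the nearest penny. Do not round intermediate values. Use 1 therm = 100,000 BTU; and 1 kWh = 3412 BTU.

Heat load = 114 therm × 100,000 = 11,400,000 BTU
Gas: input = 11,400,000 / 0.88 = 12,954,545 BTU = 129.5 therm → 129.5 × £2.43 = £314.80
Electric: 11,400,000 BTU / 3412 = 3,341 kWh → × £0.0618 = £206.48
Difference = |£314.80 − £206.48| = £108.31

£108.31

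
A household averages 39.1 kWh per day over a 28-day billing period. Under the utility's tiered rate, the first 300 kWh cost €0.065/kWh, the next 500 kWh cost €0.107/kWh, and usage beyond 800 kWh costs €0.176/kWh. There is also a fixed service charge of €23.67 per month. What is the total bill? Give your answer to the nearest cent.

€148.55

Usage = 39.1 kWh/day × 28 days = 1094.8 kWh
First 300 kWh × €0.065 = €19.50
Next 500 kWh × €0.107 = €53.50
Remaining 294.8 kWh × €0.176 = €51.88
Energy charge = €124.88; + service €23.67 = €148.55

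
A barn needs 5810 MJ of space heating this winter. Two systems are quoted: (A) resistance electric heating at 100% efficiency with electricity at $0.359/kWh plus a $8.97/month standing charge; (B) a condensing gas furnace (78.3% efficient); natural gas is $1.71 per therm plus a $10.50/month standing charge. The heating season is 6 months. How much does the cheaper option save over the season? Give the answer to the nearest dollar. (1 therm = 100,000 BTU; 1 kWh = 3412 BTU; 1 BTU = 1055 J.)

Heat load = 5810 MJ = 5,810,000,000 J / 1055 = 5,507,109 BTU
Gas: input = 5,507,109 / 0.783 = 7,033,345 BTU = 70.33 therm → 70.33 × $1.71 = $120.27; + 6 × $10.50 standing = $183.27
Electric: 5,507,109 BTU / 3412 = 1,614 kWh → × $0.359 = $579.44; + 6 × $8.97 standing = $633.26
Difference = |$183.27 − $633.26| = $449.99 ≈ $450

$450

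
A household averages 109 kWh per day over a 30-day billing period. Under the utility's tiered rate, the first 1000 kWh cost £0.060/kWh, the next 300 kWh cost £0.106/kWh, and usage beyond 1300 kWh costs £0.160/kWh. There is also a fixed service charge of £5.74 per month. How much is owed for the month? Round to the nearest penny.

£412.74

Usage = 109 kWh/day × 30 days = 3270 kWh
First 1000 kWh × £0.060 = £60.00
Next 300 kWh × £0.106 = £31.80
Remaining 1970 kWh × £0.160 = £315.20
Energy charge = £407.00; + service £5.74 = £412.74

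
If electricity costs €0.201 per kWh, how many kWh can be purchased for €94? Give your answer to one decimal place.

€94 / €0.201 per kWh = 467.7 kWh

467.7 kWh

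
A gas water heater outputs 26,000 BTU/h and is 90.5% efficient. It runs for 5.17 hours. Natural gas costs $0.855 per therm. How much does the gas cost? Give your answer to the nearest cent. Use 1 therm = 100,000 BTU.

Heat delivered = 26,000 BTU/h × 5.17 h = 134,420 BTU
Gas input = 134,420 / 0.905 = 148,530 BTU
= 148,530 / 100,000 = 1.485 therm
Cost = 1.485 × $0.855/therm = $1.27

$1.27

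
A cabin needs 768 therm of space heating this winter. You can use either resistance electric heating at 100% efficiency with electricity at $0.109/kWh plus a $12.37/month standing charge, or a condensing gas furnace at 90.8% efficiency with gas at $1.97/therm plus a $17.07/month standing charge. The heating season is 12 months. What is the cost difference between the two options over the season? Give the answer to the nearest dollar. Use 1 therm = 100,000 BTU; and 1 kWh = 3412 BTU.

Heat load = 768 therm × 100,000 = 76,800,000 BTU
Gas: input = 76,800,000 / 0.908 = 84,581,498 BTU = 845.8 therm → 845.8 × $1.97 = $1,666.26; + 12 × $17.07 standing = $1,871.10
Electric: 76,800,000 BTU / 3412 = 22,510 kWh → × $0.109 = $2,453.46; + 12 × $12.37 standing = $2,601.90
Difference = |$1,871.10 − $2,601.90| = $730.80 ≈ $731

$731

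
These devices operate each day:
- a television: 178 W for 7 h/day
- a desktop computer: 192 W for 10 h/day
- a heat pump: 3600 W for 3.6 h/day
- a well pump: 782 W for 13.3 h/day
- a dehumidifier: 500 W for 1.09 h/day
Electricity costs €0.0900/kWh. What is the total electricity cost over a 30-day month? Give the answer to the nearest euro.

€73

television: 178 W × 7 h × 30 d = 37,380 Wh = 37.38 kWh
desktop computer: 192 W × 10 h × 30 d = 57,600 Wh = 57.6 kWh
heat pump: 3600 W × 3.6 h × 30 d = 388,800 Wh = 388.8 kWh
well pump: 782 W × 13.3 h × 30 d = 312,018 Wh = 312 kWh
dehumidifier: 500 W × 1.09 h × 30 d = 16,350 Wh = 16.35 kWh
Total energy = 37.38 + 57.6 + 388.8 + 312 + 16.35 = 812.1 kWh
Cost = 812.1 kWh × €0.0900 = €73.09 ≈ €73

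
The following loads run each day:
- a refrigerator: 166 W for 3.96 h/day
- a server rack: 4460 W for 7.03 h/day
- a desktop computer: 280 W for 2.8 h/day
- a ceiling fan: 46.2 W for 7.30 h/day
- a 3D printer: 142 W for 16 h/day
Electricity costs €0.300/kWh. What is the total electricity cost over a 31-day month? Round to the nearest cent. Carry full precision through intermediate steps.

refrigerator: 166 W × 3.96 h × 31 d = 20,378 Wh = 20.38 kWh
server rack: 4460 W × 7.03 h × 31 d = 971,968 Wh = 972 kWh
desktop computer: 280 W × 2.8 h × 31 d = 24,304 Wh = 24.3 kWh
ceiling fan: 46.2 W × 7.30 h × 31 d = 10,455 Wh = 10.46 kWh
3D printer: 142 W × 16 h × 31 d = 70,432 Wh = 70.43 kWh
Total energy = 20.38 + 972 + 24.3 + 10.46 + 70.43 = 1,098 kWh
Cost = 1,098 kWh × €0.300 = €329.26

€329.26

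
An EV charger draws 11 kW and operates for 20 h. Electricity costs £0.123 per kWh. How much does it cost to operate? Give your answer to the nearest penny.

£27.06

Energy = 11000 W × 20 h = 220,000 Wh = 220 kWh
Cost = 220 kWh × £0.123/kWh = £27.06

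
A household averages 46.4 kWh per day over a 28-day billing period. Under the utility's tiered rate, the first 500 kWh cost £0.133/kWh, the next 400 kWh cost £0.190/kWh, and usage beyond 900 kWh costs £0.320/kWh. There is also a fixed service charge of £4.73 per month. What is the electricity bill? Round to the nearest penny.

Usage = 46.4 kWh/day × 28 days = 1299.2 kWh
First 500 kWh × £0.133 = £66.50
Next 400 kWh × £0.190 = £76.00
Remaining 399.2 kWh × £0.320 = £127.74
Energy charge = £270.24; + service £4.73 = £274.97

£274.97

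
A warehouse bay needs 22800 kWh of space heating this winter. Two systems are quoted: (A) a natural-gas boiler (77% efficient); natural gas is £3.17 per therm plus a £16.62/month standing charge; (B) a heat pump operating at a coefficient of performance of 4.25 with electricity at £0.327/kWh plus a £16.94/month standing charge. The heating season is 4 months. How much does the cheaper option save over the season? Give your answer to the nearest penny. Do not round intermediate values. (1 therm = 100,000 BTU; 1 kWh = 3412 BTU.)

£1447.13

Heat load = 22800 kWh × 3412 = 77,793,600 BTU
Gas: input = 77,793,600 / 0.77 = 101,030,649 BTU = 1,010 therm → 1,010 × £3.17 = £3,202.67; + 4 × £16.62 standing = £3,269.15
Heat pump: 77,793,600 BTU / 3412 = 22,800 kWh heat; / 4.25 = 5,365 kWh in → × £0.327 = £1,754.26; + 4 × £16.94 standing = £1,822.02
Difference = |£3,269.15 − £1,822.02| = £1,447.13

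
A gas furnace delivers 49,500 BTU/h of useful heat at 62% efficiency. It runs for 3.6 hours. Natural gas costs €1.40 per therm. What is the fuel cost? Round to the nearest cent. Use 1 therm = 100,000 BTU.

Heat delivered = 49,500 BTU/h × 3.6 h = 178,200 BTU
Gas input = 178,200 / 0.620 = 287,419 BTU
= 287,419 / 100,000 = 2.874 therm
Cost = 2.874 × €1.40/therm = €4.02

€4.02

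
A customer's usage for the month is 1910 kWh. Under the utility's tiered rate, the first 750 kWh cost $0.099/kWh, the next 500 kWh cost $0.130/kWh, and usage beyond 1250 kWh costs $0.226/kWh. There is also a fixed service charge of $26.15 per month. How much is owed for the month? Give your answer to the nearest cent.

$314.56

First 750 kWh × $0.099 = $74.25
Next 500 kWh × $0.130 = $65.00
Remaining 660 kWh × $0.226 = $149.16
Energy charge = $288.41; + service $26.15 = $314.56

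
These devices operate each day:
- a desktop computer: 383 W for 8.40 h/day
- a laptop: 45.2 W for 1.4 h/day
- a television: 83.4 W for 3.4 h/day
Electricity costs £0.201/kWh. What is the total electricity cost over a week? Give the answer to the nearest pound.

£5

desktop computer: 383 W × 8.40 h × 7 d = 22,520 Wh = 22.52 kWh
laptop: 45.2 W × 1.4 h × 7 d = 443 Wh = 0.443 kWh
television: 83.4 W × 3.4 h × 7 d = 1,985 Wh = 1.985 kWh
Total energy = 22.52 + 0.443 + 1.985 = 24.95 kWh
Cost = 24.95 kWh × £0.201 = £5.01 ≈ £5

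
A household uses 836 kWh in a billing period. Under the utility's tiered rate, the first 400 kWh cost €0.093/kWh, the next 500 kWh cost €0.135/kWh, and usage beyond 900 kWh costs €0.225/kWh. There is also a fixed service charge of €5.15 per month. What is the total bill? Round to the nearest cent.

€101.21

First 400 kWh × €0.093 = €37.20
Next 436 kWh × €0.135 = €58.86
Remaining tier: 0 kWh (not reached)
Energy charge = €96.06; + service €5.15 = €101.21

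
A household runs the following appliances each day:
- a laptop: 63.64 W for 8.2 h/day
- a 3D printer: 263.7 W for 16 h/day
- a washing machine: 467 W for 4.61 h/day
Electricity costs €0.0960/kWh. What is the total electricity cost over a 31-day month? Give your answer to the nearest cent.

€20.52

laptop: 63.64 W × 8.2 h × 31 d = 16,177 Wh = 16.18 kWh
3D printer: 263.7 W × 16 h × 31 d = 130,795 Wh = 130.8 kWh
washing machine: 467 W × 4.61 h × 31 d = 66,739 Wh = 66.74 kWh
Total energy = 16.18 + 130.8 + 66.74 = 213.7 kWh
Cost = 213.7 kWh × €0.0960 = €20.52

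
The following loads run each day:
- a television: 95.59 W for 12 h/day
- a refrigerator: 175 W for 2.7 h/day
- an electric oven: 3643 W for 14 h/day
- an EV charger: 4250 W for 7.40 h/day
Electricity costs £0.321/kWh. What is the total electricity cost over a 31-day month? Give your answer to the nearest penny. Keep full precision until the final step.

television: 95.59 W × 12 h × 31 d = 35,559 Wh = 35.56 kWh
refrigerator: 175 W × 2.7 h × 31 d = 14,648 Wh = 14.65 kWh
electric oven: 3643 W × 14 h × 31 d = 1,581,062 Wh = 1,581 kWh
EV charger: 4250 W × 7.40 h × 31 d = 974,950 Wh = 975 kWh
Total energy = 35.56 + 14.65 + 1,581 + 975 = 2,606 kWh
Cost = 2,606 kWh × £0.321 = £836.60

£836.60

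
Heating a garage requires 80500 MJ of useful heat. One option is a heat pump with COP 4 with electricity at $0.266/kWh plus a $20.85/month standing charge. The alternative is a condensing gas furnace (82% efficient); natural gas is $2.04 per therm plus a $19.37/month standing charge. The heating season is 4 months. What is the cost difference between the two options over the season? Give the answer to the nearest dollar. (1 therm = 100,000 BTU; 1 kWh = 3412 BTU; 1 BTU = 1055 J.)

Heat load = 80500 MJ = 80,500,000,000 J / 1055 = 76,303,318 BTU
Gas: input = 76,303,318 / 0.82 = 93,052,826 BTU = 930.5 therm → 930.5 × $2.04 = $1,898.28; + 4 × $19.37 standing = $1,975.76
Heat pump: 76,303,318 BTU / 3412 = 22,360 kWh heat; / 4 = 5,591 kWh in → × $0.266 = $1,487.15; + 4 × $20.85 standing = $1,570.55
Difference = |$1,975.76 − $1,570.55| = $405.20 ≈ $405

$405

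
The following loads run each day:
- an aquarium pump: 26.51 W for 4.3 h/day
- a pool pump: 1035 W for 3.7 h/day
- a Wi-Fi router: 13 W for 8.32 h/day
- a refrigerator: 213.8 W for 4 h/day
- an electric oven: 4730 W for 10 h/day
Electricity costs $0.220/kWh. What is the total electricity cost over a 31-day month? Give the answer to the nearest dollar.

$356

aquarium pump: 26.51 W × 4.3 h × 31 d = 3,534 Wh = 3.534 kWh
pool pump: 1035 W × 3.7 h × 31 d = 118,714 Wh = 118.7 kWh
Wi-Fi router: 13 W × 8.32 h × 31 d = 3,353 Wh = 3.353 kWh
refrigerator: 213.8 W × 4 h × 31 d = 26,511 Wh = 26.51 kWh
electric oven: 4730 W × 10 h × 31 d = 1,466,300 Wh = 1,466 kWh
Total energy = 3.534 + 118.7 + 3.353 + 26.51 + 1,466 = 1,618 kWh
Cost = 1,618 kWh × $0.220 = $356.05 ≈ $356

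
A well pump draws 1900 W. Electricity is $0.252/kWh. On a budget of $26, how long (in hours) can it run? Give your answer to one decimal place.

54.3 h

Energy budget = $26 / $0.252 per kWh = 103.2 kWh = 103,175 Wh
Runtime = 103,175 Wh / 1900 W = 54.3 h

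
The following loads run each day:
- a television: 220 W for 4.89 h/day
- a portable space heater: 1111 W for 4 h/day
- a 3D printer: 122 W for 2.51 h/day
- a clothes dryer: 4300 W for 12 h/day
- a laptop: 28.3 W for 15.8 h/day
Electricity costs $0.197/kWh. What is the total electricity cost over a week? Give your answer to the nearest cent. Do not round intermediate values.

$79.81

television: 220 W × 4.89 h × 7 d = 7,531 Wh = 7.531 kWh
portable space heater: 1111 W × 4 h × 7 d = 31,108 Wh = 31.11 kWh
3D printer: 122 W × 2.51 h × 7 d = 2,144 Wh = 2.144 kWh
clothes dryer: 4300 W × 12 h × 7 d = 361,200 Wh = 361.2 kWh
laptop: 28.3 W × 15.8 h × 7 d = 3,130 Wh = 3.13 kWh
Total energy = 7.531 + 31.11 + 2.144 + 361.2 + 3.13 = 405.1 kWh
Cost = 405.1 kWh × $0.197 = $79.81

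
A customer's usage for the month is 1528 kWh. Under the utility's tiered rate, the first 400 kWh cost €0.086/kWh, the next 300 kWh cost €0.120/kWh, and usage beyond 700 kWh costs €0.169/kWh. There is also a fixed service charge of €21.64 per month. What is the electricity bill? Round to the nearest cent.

First 400 kWh × €0.086 = €34.40
Next 300 kWh × €0.120 = €36.00
Remaining 828 kWh × €0.169 = €139.93
Energy charge = €210.33; + service €21.64 = €231.97

€231.97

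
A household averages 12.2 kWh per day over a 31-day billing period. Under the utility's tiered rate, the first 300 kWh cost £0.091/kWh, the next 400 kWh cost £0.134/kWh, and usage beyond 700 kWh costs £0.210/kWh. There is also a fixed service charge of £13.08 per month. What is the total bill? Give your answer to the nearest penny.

£50.86

Usage = 12.2 kWh/day × 31 days = 378.2 kWh
First 300 kWh × £0.091 = £27.30
Next 78.2 kWh × £0.134 = £10.48
Remaining tier: 0 kWh (not reached)
Energy charge = £37.78; + service £13.08 = £50.86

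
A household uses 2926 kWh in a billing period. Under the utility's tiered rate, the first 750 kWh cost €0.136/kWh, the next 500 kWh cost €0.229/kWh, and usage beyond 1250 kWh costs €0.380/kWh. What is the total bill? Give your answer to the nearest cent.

First 750 kWh × €0.136 = €102.00
Next 500 kWh × €0.229 = €114.50
Remaining 1676 kWh × €0.380 = €636.88
Total = €853.38

€853.38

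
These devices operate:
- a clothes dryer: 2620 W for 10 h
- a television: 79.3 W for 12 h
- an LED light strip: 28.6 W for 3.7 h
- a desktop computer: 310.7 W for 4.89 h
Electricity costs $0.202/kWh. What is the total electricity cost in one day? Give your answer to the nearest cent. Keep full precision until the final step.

clothes dryer: 2620 W × 10 h = 26,200 Wh = 26.2 kWh
television: 79.3 W × 12 h = 952 Wh = 0.9516 kWh
LED light strip: 28.6 W × 3.7 h = 106 Wh = 0.1058 kWh
desktop computer: 310.7 W × 4.89 h = 1,519 Wh = 1.519 kWh
Total energy = 26.2 + 0.9516 + 0.1058 + 1.519 = 28.78 kWh
Cost = 28.78 kWh × $0.202 = $5.81

$5.81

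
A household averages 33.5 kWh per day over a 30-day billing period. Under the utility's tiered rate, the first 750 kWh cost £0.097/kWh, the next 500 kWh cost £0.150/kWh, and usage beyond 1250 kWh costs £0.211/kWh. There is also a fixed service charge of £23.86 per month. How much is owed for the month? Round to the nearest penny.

Usage = 33.5 kWh/day × 30 days = 1005 kWh
First 750 kWh × £0.097 = £72.75
Next 255 kWh × £0.150 = £38.25
Remaining tier: 0 kWh (not reached)
Energy charge = £111.00; + service £23.86 = £134.86

£134.86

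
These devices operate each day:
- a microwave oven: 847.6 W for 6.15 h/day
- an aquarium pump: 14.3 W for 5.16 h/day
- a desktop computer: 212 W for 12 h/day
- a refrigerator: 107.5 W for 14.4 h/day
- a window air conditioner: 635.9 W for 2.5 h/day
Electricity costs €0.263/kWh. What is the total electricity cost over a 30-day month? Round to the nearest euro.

microwave oven: 847.6 W × 6.15 h × 30 d = 156,382 Wh = 156.4 kWh
aquarium pump: 14.3 W × 5.16 h × 30 d = 2,214 Wh = 2.214 kWh
desktop computer: 212 W × 12 h × 30 d = 76,320 Wh = 76.32 kWh
refrigerator: 107.5 W × 14.4 h × 30 d = 46,440 Wh = 46.44 kWh
window air conditioner: 635.9 W × 2.5 h × 30 d = 47,692 Wh = 47.69 kWh
Total energy = 156.4 + 2.214 + 76.32 + 46.44 + 47.69 = 329 kWh
Cost = 329 kWh × €0.263 = €86.54 ≈ €87

€87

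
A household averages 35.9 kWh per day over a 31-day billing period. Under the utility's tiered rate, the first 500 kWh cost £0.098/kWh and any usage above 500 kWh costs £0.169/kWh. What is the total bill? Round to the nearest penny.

£152.58

Usage = 35.9 kWh/day × 31 days = 1112.9 kWh
First 500 kWh × £0.098 = £49.00
Remaining 612.9 kWh × £0.169 = £103.58
Total = £152.58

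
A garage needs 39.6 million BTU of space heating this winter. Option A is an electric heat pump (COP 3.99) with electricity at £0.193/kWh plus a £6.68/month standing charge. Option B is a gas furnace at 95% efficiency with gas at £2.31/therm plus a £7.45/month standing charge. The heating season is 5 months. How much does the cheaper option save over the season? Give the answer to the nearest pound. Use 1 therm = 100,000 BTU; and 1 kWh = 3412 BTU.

Heat load = 39.6 × 10⁶ BTU = 39,600,000 BTU
Gas: input = 39,600,000 / 0.95 = 41,684,211 BTU = 416.8 therm → 416.8 × £2.31 = £962.91; + 5 × £7.45 standing = £1,000.16
Heat pump: 39,600,000 BTU / 3412 = 11,610 kWh heat; / 3.99 = 2,909 kWh in → × £0.193 = £561.40; + 5 × £6.68 standing = £594.80
Difference = |£1,000.16 − £594.80| = £405.36 ≈ £405

£405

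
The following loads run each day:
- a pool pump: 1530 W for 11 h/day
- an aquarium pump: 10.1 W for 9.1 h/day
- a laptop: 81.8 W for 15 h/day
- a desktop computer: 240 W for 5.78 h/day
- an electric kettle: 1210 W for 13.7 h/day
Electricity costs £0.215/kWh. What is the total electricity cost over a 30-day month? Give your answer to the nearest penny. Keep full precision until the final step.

£232.93

pool pump: 1530 W × 11 h × 30 d = 504,900 Wh = 504.9 kWh
aquarium pump: 10.1 W × 9.1 h × 30 d = 2,757 Wh = 2.757 kWh
laptop: 81.8 W × 15 h × 30 d = 36,810 Wh = 36.81 kWh
desktop computer: 240 W × 5.78 h × 30 d = 41,616 Wh = 41.62 kWh
electric kettle: 1210 W × 13.7 h × 30 d = 497,310 Wh = 497.3 kWh
Total energy = 504.9 + 2.757 + 36.81 + 41.62 + 497.3 = 1,083 kWh
Cost = 1,083 kWh × £0.215 = £232.93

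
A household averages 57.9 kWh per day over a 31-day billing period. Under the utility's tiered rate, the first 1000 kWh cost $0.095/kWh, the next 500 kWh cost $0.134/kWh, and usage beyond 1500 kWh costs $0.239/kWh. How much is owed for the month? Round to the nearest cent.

Usage = 57.9 kWh/day × 31 days = 1794.9 kWh
First 1000 kWh × $0.095 = $95.00
Next 500 kWh × $0.134 = $67.00
Remaining 294.9 kWh × $0.239 = $70.48
Total = $232.48

$232.48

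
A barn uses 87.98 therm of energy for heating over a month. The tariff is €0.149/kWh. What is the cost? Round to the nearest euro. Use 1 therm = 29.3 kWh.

87.98 therm × (29.3 kWh/therm) = 2,578 kWh
Cost = 2,578 kWh × €0.149/kWh = €384.09 ≈ €384

€384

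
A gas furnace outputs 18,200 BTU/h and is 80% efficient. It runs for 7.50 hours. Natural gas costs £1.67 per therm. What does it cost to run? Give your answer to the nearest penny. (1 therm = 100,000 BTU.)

£2.85

Heat delivered = 18,200 BTU/h × 7.50 h = 136,500 BTU
Gas input = 136,500 / 0.80 = 170,625 BTU
= 170,625 / 100,000 = 1.706 therm
Cost = 1.706 × £1.67/therm = £2.85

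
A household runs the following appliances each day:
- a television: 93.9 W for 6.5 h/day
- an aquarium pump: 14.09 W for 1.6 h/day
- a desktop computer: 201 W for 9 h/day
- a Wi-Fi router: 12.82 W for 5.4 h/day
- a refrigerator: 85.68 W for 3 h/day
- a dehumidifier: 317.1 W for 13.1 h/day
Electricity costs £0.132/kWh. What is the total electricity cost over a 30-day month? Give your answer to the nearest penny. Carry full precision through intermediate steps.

television: 93.9 W × 6.5 h × 30 d = 18,310 Wh = 18.31 kWh
aquarium pump: 14.09 W × 1.6 h × 30 d = 676 Wh = 0.6763 kWh
desktop computer: 201 W × 9 h × 30 d = 54,270 Wh = 54.27 kWh
Wi-Fi router: 12.82 W × 5.4 h × 30 d = 2,077 Wh = 2.077 kWh
refrigerator: 85.68 W × 3 h × 30 d = 7,711 Wh = 7.711 kWh
dehumidifier: 317.1 W × 13.1 h × 30 d = 124,620 Wh = 124.6 kWh
Total energy = 18.31 + 0.6763 + 54.27 + 2.077 + 7.711 + 124.6 = 207.7 kWh
Cost = 207.7 kWh × £0.132 = £27.41

£27.41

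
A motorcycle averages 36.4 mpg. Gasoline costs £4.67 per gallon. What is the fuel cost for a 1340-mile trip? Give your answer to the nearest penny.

Fuel = 1340 mi / 36.4 mpg = 36.81 gal
Cost = 36.81 gal × £4.67/gal = £171.92

£171.92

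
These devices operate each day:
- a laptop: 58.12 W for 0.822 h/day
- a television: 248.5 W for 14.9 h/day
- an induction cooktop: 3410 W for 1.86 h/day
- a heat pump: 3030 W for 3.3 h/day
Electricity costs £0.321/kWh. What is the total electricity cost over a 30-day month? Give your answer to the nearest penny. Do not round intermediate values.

laptop: 58.12 W × 0.822 h × 30 d = 1,433 Wh = 1.433 kWh
television: 248.5 W × 14.9 h × 30 d = 111,080 Wh = 111.1 kWh
induction cooktop: 3410 W × 1.86 h × 30 d = 190,278 Wh = 190.3 kWh
heat pump: 3030 W × 3.3 h × 30 d = 299,970 Wh = 300 kWh
Total energy = 1.433 + 111.1 + 190.3 + 300 = 602.8 kWh
Cost = 602.8 kWh × £0.321 = £193.49

£193.49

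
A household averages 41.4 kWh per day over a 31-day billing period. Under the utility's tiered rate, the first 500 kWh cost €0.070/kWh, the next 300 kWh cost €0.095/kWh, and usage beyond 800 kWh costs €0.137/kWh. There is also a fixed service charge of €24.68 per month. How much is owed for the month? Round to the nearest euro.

Usage = 41.4 kWh/day × 31 days = 1283.4 kWh
First 500 kWh × €0.070 = €35.00
Next 300 kWh × €0.095 = €28.50
Remaining 483.4 kWh × €0.137 = €66.23
Energy charge = €129.73; + service €24.68 = €154.41 ≈ €154

€154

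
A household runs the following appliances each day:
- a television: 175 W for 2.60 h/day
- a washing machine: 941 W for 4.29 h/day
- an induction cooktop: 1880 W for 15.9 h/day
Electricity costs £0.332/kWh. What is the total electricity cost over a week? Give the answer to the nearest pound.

television: 175 W × 2.60 h × 7 d = 3,185 Wh = 3.185 kWh
washing machine: 941 W × 4.29 h × 7 d = 28,258 Wh = 28.26 kWh
induction cooktop: 1880 W × 15.9 h × 7 d = 209,244 Wh = 209.2 kWh
Total energy = 3.185 + 28.26 + 209.2 = 240.7 kWh
Cost = 240.7 kWh × £0.332 = £79.91 ≈ £80

£80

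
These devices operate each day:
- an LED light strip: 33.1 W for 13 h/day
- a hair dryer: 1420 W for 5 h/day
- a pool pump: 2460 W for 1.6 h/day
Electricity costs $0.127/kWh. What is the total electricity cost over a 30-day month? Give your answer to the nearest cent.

LED light strip: 33.1 W × 13 h × 30 d = 12,909 Wh = 12.91 kWh
hair dryer: 1420 W × 5 h × 30 d = 213,000 Wh = 213 kWh
pool pump: 2460 W × 1.6 h × 30 d = 118,080 Wh = 118.1 kWh
Total energy = 12.91 + 213 + 118.1 = 344 kWh
Cost = 344 kWh × $0.127 = $43.69

$43.69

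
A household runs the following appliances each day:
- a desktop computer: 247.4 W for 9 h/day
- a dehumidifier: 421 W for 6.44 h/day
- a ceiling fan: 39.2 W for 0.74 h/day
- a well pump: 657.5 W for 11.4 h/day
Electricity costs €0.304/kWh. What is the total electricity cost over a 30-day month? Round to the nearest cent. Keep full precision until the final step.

€113.66

desktop computer: 247.4 W × 9 h × 30 d = 66,798 Wh = 66.8 kWh
dehumidifier: 421 W × 6.44 h × 30 d = 81,337 Wh = 81.34 kWh
ceiling fan: 39.2 W × 0.74 h × 30 d = 870 Wh = 0.8702 kWh
well pump: 657.5 W × 11.4 h × 30 d = 224,865 Wh = 224.9 kWh
Total energy = 66.8 + 81.34 + 0.8702 + 224.9 = 373.9 kWh
Cost = 373.9 kWh × €0.304 = €113.66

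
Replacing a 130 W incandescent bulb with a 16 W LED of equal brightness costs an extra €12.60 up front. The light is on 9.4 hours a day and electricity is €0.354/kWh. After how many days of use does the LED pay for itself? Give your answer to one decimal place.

33.2 days

Power saved = 130 − 16 = 114 W
Daily energy saved = 114 W × 9.4 h = 1072 Wh = 1.0716 kWh
Daily savings = 1.0716 × €0.354 = €0.3793
Payback = €12.60 / €0.3793 per day = 33.22 days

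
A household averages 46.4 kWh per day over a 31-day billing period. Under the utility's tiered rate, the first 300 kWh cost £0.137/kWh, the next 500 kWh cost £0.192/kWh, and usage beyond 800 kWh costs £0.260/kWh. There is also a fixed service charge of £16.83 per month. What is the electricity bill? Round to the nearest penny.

£319.91

Usage = 46.4 kWh/day × 31 days = 1438.4 kWh
First 300 kWh × £0.137 = £41.10
Next 500 kWh × £0.192 = £96.00
Remaining 638.4 kWh × £0.260 = £165.98
Energy charge = £303.08; + service £16.83 = £319.91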